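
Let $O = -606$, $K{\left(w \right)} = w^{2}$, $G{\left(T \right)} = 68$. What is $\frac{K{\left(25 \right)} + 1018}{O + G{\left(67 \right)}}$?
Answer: $- \frac{1643}{538} \approx -3.0539$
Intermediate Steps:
$\frac{K{\left(25 \right)} + 1018}{O + G{\left(67 \right)}} = \frac{25^{2} + 1018}{-606 + 68} = \frac{625 + 1018}{-538} = 1643 \left(- \frac{1}{538}\right) = - \frac{1643}{538}$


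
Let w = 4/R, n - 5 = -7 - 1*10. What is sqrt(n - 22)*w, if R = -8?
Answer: -I*sqrt(34)/2 ≈ -2.9155*I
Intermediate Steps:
n = -12 (n = 5 + (-7 - 1*10) = 5 + (-7 - 10) = 5 - 17 = -12)
w = -1/2 (w = 4/(-8) = 4*(-1/8) = -1/2 ≈ -0.50000)
sqrt(n - 22)*w = sqrt(-12 - 22)*(-1/2) = sqrt(-34)*(-1/2) = (I*sqrt(34))*(-1/2) = -I*sqrt(34)/2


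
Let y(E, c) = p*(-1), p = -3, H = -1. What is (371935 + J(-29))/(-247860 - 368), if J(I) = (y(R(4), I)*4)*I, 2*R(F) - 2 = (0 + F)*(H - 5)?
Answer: -371587/248228 ≈ -1.4970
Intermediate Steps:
R(F) = 1 - 3*F (R(F) = 1 + ((0 + F)*(-1 - 5))/2 = 1 + (F*(-6))/2 = 1 + (-6*F)/2 = 1 - 3*F)
y(E, c) = 3 (y(E, c) = -3*(-1) = 3)
J(I) = 12*I (J(I) = (3*4)*I = 12*I)
(371935 + J(-29))/(-247860 - 368) = (371935 + 12*(-29))/(-247860 - 368) = (371935 - 348)/(-248228) = 371587*(-1/248228) = -371587/248228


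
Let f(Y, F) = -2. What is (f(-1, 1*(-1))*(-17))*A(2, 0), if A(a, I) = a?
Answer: 68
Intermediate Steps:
(f(-1, 1*(-1))*(-17))*A(2, 0) = -2*(-17)*2 = 34*2 = 68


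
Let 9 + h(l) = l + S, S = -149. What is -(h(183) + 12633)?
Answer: -12658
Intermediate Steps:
h(l) = -158 + l (h(l) = -9 + (l - 149) = -9 + (-149 + l) = -158 + l)
-(h(183) + 12633) = -((-158 + 183) + 12633) = -(25 + 12633) = -1*12658 = -12658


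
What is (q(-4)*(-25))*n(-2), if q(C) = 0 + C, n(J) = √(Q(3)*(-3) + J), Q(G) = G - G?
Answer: 100*I*√2 ≈ 141.42*I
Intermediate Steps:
Q(G) = 0
n(J) = √J (n(J) = √(0*(-3) + J) = √(0 + J) = √J)
q(C) = C
(q(-4)*(-25))*n(-2) = (-4*(-25))*√(-2) = 100*(I*√2) = 100*I*√2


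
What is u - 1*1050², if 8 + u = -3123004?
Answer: -4225512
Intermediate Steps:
u = -3123012 (u = -8 - 3123004 = -3123012)
u - 1*1050² = -3123012 - 1*1050² = -3123012 - 1*1102500 = -3123012 - 1102500 = -4225512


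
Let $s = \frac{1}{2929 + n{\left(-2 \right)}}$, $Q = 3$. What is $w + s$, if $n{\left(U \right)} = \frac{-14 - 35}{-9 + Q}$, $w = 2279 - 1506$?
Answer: $\frac{13622585}{17623} \approx 773.0$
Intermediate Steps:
$w = 773$ ($w = 2279 - 1506 = 773$)
$n{\left(U \right)} = \frac{49}{6}$ ($n{\left(U \right)} = \frac{-14 - 35}{-9 + 3} = - \frac{49}{-6} = \left(-49\right) \left(- \frac{1}{6}\right) = \frac{49}{6}$)
$s = \frac{6}{17623}$ ($s = \frac{1}{2929 + \frac{49}{6}} = \frac{1}{\frac{17623}{6}} = \frac{6}{17623} \approx 0.00034046$)
$w + s = 773 + \frac{6}{17623} = \frac{13622585}{17623}$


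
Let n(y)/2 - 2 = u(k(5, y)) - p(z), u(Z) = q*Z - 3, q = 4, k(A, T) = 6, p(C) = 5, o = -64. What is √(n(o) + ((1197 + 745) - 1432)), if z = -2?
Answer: √546 ≈ 23.367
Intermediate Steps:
u(Z) = -3 + 4*Z (u(Z) = 4*Z - 3 = -3 + 4*Z)
n(y) = 36 (n(y) = 4 + 2*((-3 + 4*6) - 1*5) = 4 + 2*((-3 + 24) - 5) = 4 + 2*(21 - 5) = 4 + 2*16 = 4 + 32 = 36)
√(n(o) + ((1197 + 745) - 1432)) = √(36 + ((1197 + 745) - 1432)) = √(36 + (1942 - 1432)) = √(36 + 510) = √546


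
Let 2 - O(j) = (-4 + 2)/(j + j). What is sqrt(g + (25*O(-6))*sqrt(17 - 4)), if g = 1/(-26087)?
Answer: sqrt(-939132 + 1122877088850*sqrt(13))/156522 ≈ 12.855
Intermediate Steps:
O(j) = 2 + 1/j (O(j) = 2 - (-4 + 2)/(j + j) = 2 - (-2)/(2*j) = 2 - (-2)*1/(2*j) = 2 - (-1)/j = 2 + 1/j)
g = -1/26087 ≈ -3.8333e-5
sqrt(g + (25*O(-6))*sqrt(17 - 4)) = sqrt(-1/26087 + (25*(2 + 1/(-6)))*sqrt(17 - 4)) = sqrt(-1/26087 + (25*(2 - 1/6))*sqrt(13)) = sqrt(-1/26087 + (25*(11/6))*sqrt(13)) = sqrt(-1/26087 + 275*sqrt(13)/6)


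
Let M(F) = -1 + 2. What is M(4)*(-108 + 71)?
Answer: -37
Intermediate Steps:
M(F) = 1
M(4)*(-108 + 71) = 1*(-108 + 71) = 1*(-37) = -37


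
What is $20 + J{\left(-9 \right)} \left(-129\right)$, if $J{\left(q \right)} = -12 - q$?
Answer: $407$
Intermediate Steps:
$20 + J{\left(-9 \right)} \left(-129\right) = 20 + \left(-12 - -9\right) \left(-129\right) = 20 + \left(-12 + 9\right) \left(-129\right) = 20 - -387 = 20 + 387 = 407$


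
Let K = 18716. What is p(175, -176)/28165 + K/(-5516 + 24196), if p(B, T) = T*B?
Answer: -2410393/26306110 ≈ -0.091629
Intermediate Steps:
p(B, T) = B*T
p(175, -176)/28165 + K/(-5516 + 24196) = (175*(-176))/28165 + 18716/(-5516 + 24196) = -30800*1/28165 + 18716/18680 = -6160/5633 + 18716*(1/18680) = -6160/5633 + 4679/4670 = -2410393/26306110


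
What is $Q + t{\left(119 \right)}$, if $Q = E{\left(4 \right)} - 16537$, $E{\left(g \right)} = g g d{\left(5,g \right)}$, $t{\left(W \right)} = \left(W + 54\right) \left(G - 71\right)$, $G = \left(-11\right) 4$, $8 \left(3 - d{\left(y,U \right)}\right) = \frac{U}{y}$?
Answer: $- \frac{181928}{5} \approx -36386.0$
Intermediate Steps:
$d{\left(y,U \right)} = 3 - \frac{U}{8 y}$ ($d{\left(y,U \right)} = 3 - \frac{U \frac{1}{y}}{8} = 3 - \frac{U}{8 y}$)
$G = -44$
$t{\left(W \right)} = -6210 - 115 W$ ($t{\left(W \right)} = \left(W + 54\right) \left(-44 - 71\right) = \left(54 + W\right) \left(-115\right) = -6210 - 115 W$)
$E{\left(g \right)} = g^{2} \left(3 - \frac{g}{40}\right)$ ($E{\left(g \right)} = g g \left(3 - \frac{g}{8 \cdot 5}\right) = g^{2} \left(3 - \frac{1}{8} g \frac{1}{5}\right) = g^{2} \left(3 - \frac{g}{40}\right)$)
$Q = - \frac{82453}{5}$ ($Q = \frac{4^{2} \left(120 - 4\right)}{40} - 16537 = \frac{1}{40} \cdot 16 \left(120 - 4\right) - 16537 = \frac{1}{40} \cdot 16 \cdot 116 - 16537 = \frac{232}{5} - 16537 = - \frac{82453}{5} \approx -16491.0$)
$Q + t{\left(119 \right)} = - \frac{82453}{5} - 19895 = - \frac{181928}{5}$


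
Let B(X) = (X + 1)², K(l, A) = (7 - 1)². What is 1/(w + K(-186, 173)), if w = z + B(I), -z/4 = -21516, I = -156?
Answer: 1/110125 ≈ 9.0806e-6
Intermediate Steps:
K(l, A) = 36 (K(l, A) = 6² = 36)
B(X) = (1 + X)²
z = 86064 (z = -4*(-21516) = 86064)
w = 110089 (w = 86064 + (1 - 156)² = 86064 + (-155)² = 86064 + 24025 = 110089)
1/(w + K(-186, 173)) = 1/(110089 + 36) = 1/110125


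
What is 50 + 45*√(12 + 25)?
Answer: 50 + 45*√37 ≈ 323.72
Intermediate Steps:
50 + 45*√(12 + 25) = 50 + 45*√37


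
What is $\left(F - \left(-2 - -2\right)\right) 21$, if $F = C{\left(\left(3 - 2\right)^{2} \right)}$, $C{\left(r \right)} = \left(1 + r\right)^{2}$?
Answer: $84$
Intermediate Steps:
$F = 4$ ($F = \left(1 + \left(3 - 2\right)^{2}\right)^{2} = \left(1 + 1^{2}\right)^{2} = \left(1 + 1\right)^{2} = 2^{2} = 4$)
$\left(F - \left(-2 - -2\right)\right) 21 = \left(4 - \left(-2 - -2\right)\right) 21 = \left(4 - \left(-2 + 2\right)\right) 21 = \left(4 - 0\right) 21 = \left(4 + 0\right) 21 = 4 \cdot 21 = 84$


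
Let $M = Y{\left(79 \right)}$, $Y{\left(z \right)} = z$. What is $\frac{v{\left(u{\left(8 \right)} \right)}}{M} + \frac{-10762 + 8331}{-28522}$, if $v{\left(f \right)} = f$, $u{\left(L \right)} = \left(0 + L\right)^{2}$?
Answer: $\frac{155189}{173326} \approx 0.89536$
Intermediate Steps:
$u{\left(L \right)} = L^{2}$
$M = 79$
$\frac{v{\left(u{\left(8 \right)} \right)}}{M} + \frac{-10762 + 8331}{-28522} = \frac{8^{2}}{79} + \frac{-10762 + 8331}{-28522} = 64 \cdot \frac{1}{79} - - \frac{187}{2194} = \frac{64}{79} + \frac{187}{2194} = \frac{155189}{173326}$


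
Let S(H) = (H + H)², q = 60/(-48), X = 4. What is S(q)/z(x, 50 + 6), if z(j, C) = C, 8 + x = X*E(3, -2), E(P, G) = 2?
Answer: 25/224 ≈ 0.11161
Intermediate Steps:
x = 0 (x = -8 + 4*2 = -8 + 8 = 0)
q = -5/4 (q = 60*(-1/48) = -5/4 ≈ -1.2500)
S(H) = 4*H² (S(H) = (2*H)² = 4*H²)
S(q)/z(x, 50 + 6) = (4*(-5/4)²)/(50 + 6) = (4*(25/16))/56 = (25/4)*(1/56) = 25/224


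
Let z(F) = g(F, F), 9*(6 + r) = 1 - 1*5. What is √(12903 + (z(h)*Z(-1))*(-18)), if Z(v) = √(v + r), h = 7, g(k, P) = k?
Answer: √(12903 - 42*I*√67) ≈ 113.6 - 1.513*I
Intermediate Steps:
r = -58/9 (r = -6 + (1 - 1*5)/9 = -6 + (1 - 5)/9 = -6 + (⅑)*(-4) = -6 - 4/9 = -58/9 ≈ -6.4444)
z(F) = F
Z(v) = √(-58/9 + v) (Z(v) = √(v - 58/9) = √(-58/9 + v))
√(12903 + (z(h)*Z(-1))*(-18)) = √(12903 + (7*(√(-58 + 9*(-1))/3))*(-18)) = √(12903 + (7*(√(-58 - 9)/3))*(-18)) = √(12903 + (7*(√(-67)/3))*(-18)) = √(12903 + (7*((I*√67)/3))*(-18)) = √(12903 + (7*(I*√67/3))*(-18)) = √(12903 + (7*I*√67/3)*(-18)) = √(12903 - 42*I*√67)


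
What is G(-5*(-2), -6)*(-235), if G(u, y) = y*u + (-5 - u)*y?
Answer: -7050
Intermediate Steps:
G(u, y) = u*y + y*(-5 - u)
G(-5*(-2), -6)*(-235) = -5*(-6)*(-235) = 30*(-235) = -7050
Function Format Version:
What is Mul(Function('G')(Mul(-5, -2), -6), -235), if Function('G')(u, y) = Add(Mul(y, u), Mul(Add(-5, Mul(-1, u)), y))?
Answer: -7050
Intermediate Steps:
Function('G')(u, y) = Add(Mul(u, y), Mul(y, Add(-5, Mul(-1, u))))
Mul(Function('G')(Mul(-5, -2), -6), -235) = Mul(Mul(-5, -6), -235) = Mul(30, -235) = -7050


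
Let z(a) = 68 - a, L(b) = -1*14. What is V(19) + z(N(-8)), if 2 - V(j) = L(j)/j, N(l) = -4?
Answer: 1420/19 ≈ 74.737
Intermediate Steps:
L(b) = -14
V(j) = 2 + 14/j (V(j) = 2 - (-14)/j = 2 + 14/j)
V(19) + z(N(-8)) = (2 + 14/19) + (68 - 1*(-4)) = (2 + 14*(1/19)) + (68 + 4) = (2 + 14/19) + 72 = 52/19 + 72 = 1420/19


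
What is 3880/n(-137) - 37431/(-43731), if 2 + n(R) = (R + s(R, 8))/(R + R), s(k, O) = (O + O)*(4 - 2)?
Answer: -5163857643/2152537 ≈ -2399.0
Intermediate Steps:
s(k, O) = 4*O (s(k, O) = (2*O)*2 = 4*O)
n(R) = -2 + (32 + R)/(2*R) (n(R) = -2 + (R + 4*8)/(R + R) = -2 + (R + 32)/((2*R)) = -2 + (32 + R)*(1/(2*R)) = -2 + (32 + R)/(2*R))
3880/n(-137) - 37431/(-43731) = 3880/(-3/2 + 16/(-137)) - 37431/(-43731) = 3880/(-3/2 + 16*(-1/137)) - 37431*(-1/43731) = 3880/(-3/2 - 16/137) + 4159/4859 = 3880/(-443/274) + 4159/4859 = 3880*(-274/443) + 4159/4859 = -1063120/443 + 4159/4859 = -5163857643/2152537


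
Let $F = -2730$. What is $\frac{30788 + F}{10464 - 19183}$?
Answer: $- \frac{28058}{8719} \approx -3.218$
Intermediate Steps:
$\frac{30788 + F}{10464 - 19183} = \frac{30788 - 2730}{10464 - 19183} = \frac{28058}{-8719} = 28058 \left(- \frac{1}{8719}\right) = - \frac{28058}{8719}$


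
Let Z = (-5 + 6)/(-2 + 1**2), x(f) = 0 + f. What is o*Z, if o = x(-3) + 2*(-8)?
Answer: 19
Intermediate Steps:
x(f) = f
o = -19 (o = -3 + 2*(-8) = -3 - 16 = -19)
Z = -1 (Z = 1/(-2 + 1) = 1/(-1) = 1*(-1) = -1)
o*Z = -19*(-1) = 19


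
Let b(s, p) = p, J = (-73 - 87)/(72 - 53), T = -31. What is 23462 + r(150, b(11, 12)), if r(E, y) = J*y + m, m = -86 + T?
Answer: 441635/19 ≈ 23244.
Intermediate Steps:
J = -160/19 ≈ -8.4211
m = -117 (m = -86 - 31 = -117)
r(E, y) = -117 - 160*y/19 (r(E, y) = -160*y/19 - 117 = -117 - 160*y/19)
23462 + r(150, b(11, 12)) = 23462 + (-117 - 160/19*12) = 23462 + (-117 - 1920/19) = 23462 - 4143/19 = 441635/19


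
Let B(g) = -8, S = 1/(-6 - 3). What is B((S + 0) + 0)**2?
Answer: 64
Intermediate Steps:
S = -1/9 (S = 1/(-9) = -1/9 ≈ -0.11111)
B((S + 0) + 0)**2 = (-8)**2 = 64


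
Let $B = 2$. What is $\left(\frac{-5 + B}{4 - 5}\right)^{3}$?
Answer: $27$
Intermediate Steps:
$\left(\frac{-5 + B}{4 - 5}\right)^{3} = \left(\frac{-5 + 2}{4 - 5}\right)^{3} = \left(- \frac{3}{-1}\right)^{3} = \left(\left(-3\right) \left(-1\right)\right)^{3} = 3^{3} = 27$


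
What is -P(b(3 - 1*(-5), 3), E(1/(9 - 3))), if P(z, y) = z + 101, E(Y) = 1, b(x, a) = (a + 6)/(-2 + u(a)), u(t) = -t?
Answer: -496/5 ≈ -99.200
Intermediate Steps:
b(x, a) = (6 + a)/(-2 - a) (b(x, a) = (a + 6)/(-2 - a) = (6 + a)/(-2 - a))
P(z, y) = 101 + z
-P(b(3 - 1*(-5), 3), E(1/(9 - 3))) = -(101 + (-6 - 1*3)/(2 + 3)) = -(101 + (-6 - 3)/5) = -(101 + (1/5)*(-9)) = -(101 - 9/5) = -1*496/5 = -496/5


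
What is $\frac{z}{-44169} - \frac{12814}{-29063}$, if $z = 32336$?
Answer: $- \frac{373799602}{1283683647} \approx -0.29119$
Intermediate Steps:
$\frac{z}{-44169} - \frac{12814}{-29063} = \frac{32336}{-44169} - \frac{12814}{-29063} = 32336 \left(- \frac{1}{44169}\right) - - \frac{12814}{29063} = - \frac{32336}{44169} + \frac{12814}{29063} = - \frac{373799602}{1283683647}$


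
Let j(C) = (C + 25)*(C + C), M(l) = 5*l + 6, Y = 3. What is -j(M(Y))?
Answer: -1932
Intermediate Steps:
M(l) = 6 + 5*l
j(C) = 2*C*(25 + C) (j(C) = (25 + C)*(2*C) = 2*C*(25 + C))
-j(M(Y)) = -2*(6 + 5*3)*(25 + (6 + 5*3)) = -2*(6 + 15)*(25 + (6 + 15)) = -2*21*(25 + 21) = -2*21*46 = -1*1932 = -1932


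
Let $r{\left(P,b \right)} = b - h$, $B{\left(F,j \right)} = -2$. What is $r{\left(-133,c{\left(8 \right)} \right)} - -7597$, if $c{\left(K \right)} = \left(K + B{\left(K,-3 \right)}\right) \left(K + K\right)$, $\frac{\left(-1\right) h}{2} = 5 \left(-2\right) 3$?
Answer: $7633$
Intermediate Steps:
$h = 60$ ($h = - 2 \cdot 5 \left(-2\right) 3 = - 2 \left(\left(-10\right) 3\right) = \left(-2\right) \left(-30\right) = 60$)
$c{\left(K \right)} = 2 K \left(-2 + K\right)$ ($c{\left(K \right)} = \left(K - 2\right) \left(K + K\right) = \left(-2 + K\right) 2 K = 2 K \left(-2 + K\right)$)
$r{\left(P,b \right)} = -60 + b$ ($r{\left(P,b \right)} = b - 60 = -60 + b$)
$r{\left(-133,c{\left(8 \right)} \right)} - -7597 = \left(-60 + 2 \cdot 8 \left(-2 + 8\right)\right) - -7597 = \left(-60 + 2 \cdot 8 \cdot 6\right) + 7597 = \left(-60 + 96\right) + 7597 = 36 + 7597 = 7633$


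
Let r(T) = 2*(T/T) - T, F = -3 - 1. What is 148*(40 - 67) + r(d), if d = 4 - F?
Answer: -4002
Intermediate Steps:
F = -4
d = 8 (d = 4 - 1*(-4) = 4 + 4 = 8)
r(T) = 2 - T (r(T) = 2*1 - T = 2 - T)
148*(40 - 67) + r(d) = 148*(40 - 67) + (2 - 1*8) = 148*(-27) + (2 - 8) = -3996 - 6 = -4002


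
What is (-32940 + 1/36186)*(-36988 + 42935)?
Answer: -7088626791533/36186 ≈ -1.9589e+8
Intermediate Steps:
(-32940 + 1/36186)*(-36988 + 42935) = (-32940 + 1/36186)*5947 = -1191966839/36186*5947 = -7088626791533/36186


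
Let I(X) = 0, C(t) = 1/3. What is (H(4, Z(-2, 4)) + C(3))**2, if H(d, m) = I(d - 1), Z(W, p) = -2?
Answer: 1/9 ≈ 0.11111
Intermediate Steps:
C(t) = 1/3
H(d, m) = 0
(H(4, Z(-2, 4)) + C(3))**2 = (0 + 1/3)**2 = (1/3)**2 = 1/9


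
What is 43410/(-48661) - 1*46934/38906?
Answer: -1986382417/946602433 ≈ -2.0984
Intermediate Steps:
43410/(-48661) - 1*46934/38906 = 43410*(-1/48661) - 46934*1/38906 = -43410/48661 - 23467/19453 = -1986382417/946602433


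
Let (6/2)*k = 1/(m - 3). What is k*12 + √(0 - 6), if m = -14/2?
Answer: -⅖ + I*√6 ≈ -0.4 + 2.4495*I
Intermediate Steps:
m = -7 (m = -14*½ = -7)
k = -1/30 (k = 1/(3*(-7 - 3)) = (⅓)/(-10) = (⅓)*(-⅒) = -1/30 ≈ -0.033333)
k*12 + √(0 - 6) = -1/30*12 + √(0 - 6) = -⅖ + √(-6) = -⅖ + I*√6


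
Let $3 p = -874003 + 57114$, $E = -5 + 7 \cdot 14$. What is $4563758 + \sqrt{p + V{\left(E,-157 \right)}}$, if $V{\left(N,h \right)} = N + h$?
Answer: $4563758 + \frac{i \sqrt{2451243}}{3} \approx 4.5638 \cdot 10^{6} + 521.88 i$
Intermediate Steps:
$E = 93$ ($E = -5 + 98 = 93$)
$p = - \frac{816889}{3}$ ($p = \frac{-874003 + 57114}{3} = \frac{1}{3} \left(-816889\right) = - \frac{816889}{3} \approx -2.723 \cdot 10^{5}$)
$4563758 + \sqrt{p + V{\left(E,-157 \right)}} = 4563758 + \sqrt{- \frac{816889}{3} + \left(93 - 157\right)} = 4563758 + \sqrt{- \frac{816889}{3} - 64} = 4563758 + \sqrt{- \frac{817081}{3}} = 4563758 + \frac{i \sqrt{2451243}}{3}$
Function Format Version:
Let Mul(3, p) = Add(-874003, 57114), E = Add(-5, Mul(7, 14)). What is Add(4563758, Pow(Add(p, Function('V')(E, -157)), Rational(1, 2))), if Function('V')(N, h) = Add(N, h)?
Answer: Add(4563758, Mul(Rational(1, 3), I, Pow(2451243, Rational(1, 2)))) ≈ Add(4.5638e+6, Mul(521.88, I))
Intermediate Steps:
E = 93 (E = Add(-5, 98) = 93)
p = Rational(-816889, 3) (p = Mul(Rational(1, 3), Add(-874003, 57114)) = Mul(Rational(1, 3), -816889) = Rational(-816889, 3) ≈ -2.7230e+5)
Add(4563758, Pow(Add(p, Function('V')(E, -157)), Rational(1, 2))) = Add(4563758, Pow(Add(Rational(-816889, 3), Add(93, -157)), Rational(1, 2))) = Add(4563758, Pow(Add(Rational(-816889, 3), -64), Rational(1, 2))) = Add(4563758, Pow(Rational(-817081, 3), Rational(1, 2))) = Add(4563758, Mul(Rational(1, 3), I, Pow(2451243, Rational(1, 2))))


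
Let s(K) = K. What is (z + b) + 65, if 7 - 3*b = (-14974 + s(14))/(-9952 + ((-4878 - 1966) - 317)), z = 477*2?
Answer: 52419272/51339 ≈ 1021.0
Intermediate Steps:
z = 954
b = 104831/51339 (b = 7/3 - (-14974 + 14)/(3*(-9952 + ((-4878 - 1966) - 317))) = 7/3 - (-14960)/(3*(-9952 + (-6844 - 317))) = 7/3 - (-14960)/(3*(-9952 - 7161)) = 7/3 - (-14960)/(3*(-17113)) = 7/3 - (-14960)*(-1)/(3*17113) = 7/3 - ⅓*14960/17113 = 7/3 - 14960/51339 = 104831/51339 ≈ 2.0419)
(z + b) + 65 = (954 + 104831/51339) + 65 = 49082237/51339 + 65 = 52419272/51339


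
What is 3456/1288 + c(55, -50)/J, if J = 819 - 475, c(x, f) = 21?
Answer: 151989/55384 ≈ 2.7443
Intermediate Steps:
J = 344
3456/1288 + c(55, -50)/J = 3456/1288 + 21/344 = 3456*(1/1288) + 21*(1/344) = 432/161 + 21/344 = 151989/55384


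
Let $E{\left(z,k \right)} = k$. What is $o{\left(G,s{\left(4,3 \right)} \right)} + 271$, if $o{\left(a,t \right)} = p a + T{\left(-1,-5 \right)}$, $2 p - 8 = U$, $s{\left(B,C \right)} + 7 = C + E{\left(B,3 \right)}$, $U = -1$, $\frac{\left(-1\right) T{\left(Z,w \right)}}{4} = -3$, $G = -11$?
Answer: $\frac{489}{2} \approx 244.5$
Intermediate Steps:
$T{\left(Z,w \right)} = 12$ ($T{\left(Z,w \right)} = \left(-4\right) \left(-3\right) = 12$)
$s{\left(B,C \right)} = -4 + C$ ($s{\left(B,C \right)} = -7 + \left(C + 3\right) = -7 + \left(3 + C\right) = -4 + C$)
$p = \frac{7}{2}$ ($p = 4 + \frac{1}{2} \left(-1\right) = 4 - \frac{1}{2} = \frac{7}{2} \approx 3.5$)
$o{\left(a,t \right)} = 12 + \frac{7 a}{2}$ ($o{\left(a,t \right)} = \frac{7 a}{2} + 12 = 12 + \frac{7 a}{2}$)
$o{\left(G,s{\left(4,3 \right)} \right)} + 271 = \left(12 + \frac{7}{2} \left(-11\right)\right) + 271 = \left(12 - \frac{77}{2}\right) + 271 = - \frac{53}{2} + 271 = \frac{489}{2}$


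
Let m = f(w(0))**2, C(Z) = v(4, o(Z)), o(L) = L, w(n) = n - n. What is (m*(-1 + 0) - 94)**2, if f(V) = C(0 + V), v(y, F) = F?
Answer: 8836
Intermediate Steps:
w(n) = 0
C(Z) = Z
f(V) = V (f(V) = 0 + V = V)
m = 0 (m = 0**2 = 0)
(m*(-1 + 0) - 94)**2 = (0*(-1 + 0) - 94)**2 = (0*(-1) - 94)**2 = (0 - 94)**2 = (-94)**2 = 8836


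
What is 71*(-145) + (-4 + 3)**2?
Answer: -10294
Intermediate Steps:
71*(-145) + (-4 + 3)**2 = -10295 + (-1)**2 = -10295 + 1 = -10294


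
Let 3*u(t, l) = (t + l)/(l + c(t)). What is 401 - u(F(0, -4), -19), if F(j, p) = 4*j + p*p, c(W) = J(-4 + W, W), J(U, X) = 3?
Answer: 6415/16 ≈ 400.94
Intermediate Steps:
c(W) = 3
F(j, p) = p**2 + 4*j (F(j, p) = 4*j + p**2 = p**2 + 4*j)
u(t, l) = (l + t)/(3*(3 + l)) (u(t, l) = ((t + l)/(l + 3))/3 = ((l + t)/(3 + l))/3 = (l + t)/(3*(3 + l)))
401 - u(F(0, -4), -19) = 401 - (-19 + ((-4)**2 + 4*0))/(3*(3 - 19)) = 401 - (-19 + (16 + 0))/(3*(-16)) = 401 - (-1)*(-19 + 16)/(3*16) = 401 - (-1)*(-3)/(3*16) = 401 - 1*1/16 = 401 - 1/16 = 6415/16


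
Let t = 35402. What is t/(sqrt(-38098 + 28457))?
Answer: -1142*I*sqrt(9641)/311 ≈ -360.55*I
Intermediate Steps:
t/(sqrt(-38098 + 28457)) = 35402/(sqrt(-38098 + 28457)) = 35402/(sqrt(-9641)) = 35402/((I*sqrt(9641))) = 35402*(-I*sqrt(9641)/9641) = -1142*I*sqrt(9641)/311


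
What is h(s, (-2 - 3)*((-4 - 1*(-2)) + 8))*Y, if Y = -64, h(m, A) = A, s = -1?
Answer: 1920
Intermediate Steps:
h(s, (-2 - 3)*((-4 - 1*(-2)) + 8))*Y = ((-2 - 3)*((-4 - 1*(-2)) + 8))*(-64) = -5*((-4 + 2) + 8)*(-64) = -5*(-2 + 8)*(-64) = -5*6*(-64) = -30*(-64) = 1920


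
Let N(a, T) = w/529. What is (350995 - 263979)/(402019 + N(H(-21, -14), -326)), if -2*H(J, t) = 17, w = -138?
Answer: 2001368/9246431 ≈ 0.21645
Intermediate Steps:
H(J, t) = -17/2 (H(J, t) = -½*17 = -17/2)
N(a, T) = -6/23 (N(a, T) = -138/529 = -138*1/529 = -6/23)
(350995 - 263979)/(402019 + N(H(-21, -14), -326)) = (350995 - 263979)/(402019 - 6/23) = 87016/(9246431/23) = 87016*(23/9246431) = 2001368/9246431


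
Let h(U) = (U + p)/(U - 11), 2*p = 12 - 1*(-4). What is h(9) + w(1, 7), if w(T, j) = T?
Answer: -15/2 ≈ -7.5000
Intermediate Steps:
p = 8 (p = (12 - 1*(-4))/2 = (12 + 4)/2 = (1/2)*16 = 8)
h(U) = (8 + U)/(-11 + U) (h(U) = (U + 8)/(U - 11) = (8 + U)/(-11 + U))
h(9) + w(1, 7) = (8 + 9)/(-11 + 9) + 1 = 17/(-2) + 1 = -1/2*17 + 1 = -17/2 + 1 = -15/2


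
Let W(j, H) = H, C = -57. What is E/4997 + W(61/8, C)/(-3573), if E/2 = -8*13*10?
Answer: -2382337/5951427 ≈ -0.40030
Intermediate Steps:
E = -2080 (E = 2*(-8*13*10) = 2*(-104*10) = 2*(-1040) = -2080)
E/4997 + W(61/8, C)/(-3573) = -2080/4997 - 57/(-3573) = -2080*1/4997 - 57*(-1/3573) = -2080/4997 + 19/1191 = -2382337/5951427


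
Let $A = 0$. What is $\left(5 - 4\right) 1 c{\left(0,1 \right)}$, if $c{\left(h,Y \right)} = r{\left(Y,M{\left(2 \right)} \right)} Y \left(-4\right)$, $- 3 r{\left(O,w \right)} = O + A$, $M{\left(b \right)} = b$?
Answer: $\frac{4}{3} \approx 1.3333$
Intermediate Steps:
$r{\left(O,w \right)} = - \frac{O}{3}$ ($r{\left(O,w \right)} = - \frac{O + 0}{3} = - \frac{O}{3}$)
$c{\left(h,Y \right)} = \frac{4 Y^{2}}{3}$ ($c{\left(h,Y \right)} = - \frac{Y}{3} Y \left(-4\right) = - \frac{Y^{2}}{3} \left(-4\right) = \frac{4 Y^{2}}{3}$)
$\left(5 - 4\right) 1 c{\left(0,1 \right)} = \left(5 - 4\right) 1 \frac{4 \cdot 1^{2}}{3} = 1 \cdot 1 \cdot \frac{4}{3} \cdot 1 = 1 \cdot \frac{4}{3} = \frac{4}{3}$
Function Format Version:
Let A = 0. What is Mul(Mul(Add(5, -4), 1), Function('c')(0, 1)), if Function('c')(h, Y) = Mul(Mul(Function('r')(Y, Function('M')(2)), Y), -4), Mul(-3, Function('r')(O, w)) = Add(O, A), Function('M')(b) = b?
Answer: Rational(4, 3) ≈ 1.3333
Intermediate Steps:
Function('r')(O, w) = Mul(Rational(-1, 3), O) (Function('r')(O, w) = Mul(Rational(-1, 3), Add(O, 0)) = Mul(Rational(-1, 3), O))
Function('c')(h, Y) = Mul(Rational(4, 3), Pow(Y, 2)) (Function('c')(h, Y) = Mul(Mul(Mul(Rational(-1, 3), Y), Y), -4) = Mul(Mul(Rational(-1, 3), Pow(Y, 2)), -4) = Mul(Rational(4, 3), Pow(Y, 2)))
Mul(Mul(Add(5, -4), 1), Function('c')(0, 1)) = Mul(Mul(Add(5, -4), 1), Mul(Rational(4, 3), Pow(1, 2))) = Mul(Mul(1, 1), Mul(Rational(4, 3), 1)) = Mul(1, Rational(4, 3)) = Rational(4, 3)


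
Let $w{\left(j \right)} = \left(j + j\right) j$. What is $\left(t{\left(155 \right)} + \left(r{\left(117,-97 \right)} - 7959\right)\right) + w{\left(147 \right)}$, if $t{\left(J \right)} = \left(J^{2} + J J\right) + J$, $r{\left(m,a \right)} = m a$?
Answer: $72115$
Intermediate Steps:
$w{\left(j \right)} = 2 j^{2}$ ($w{\left(j \right)} = 2 j j = 2 j^{2}$)
$r{\left(m,a \right)} = a m$
$t{\left(J \right)} = J + 2 J^{2}$ ($t{\left(J \right)} = \left(J^{2} + J^{2}\right) + J = 2 J^{2} + J = J + 2 J^{2}$)
$\left(t{\left(155 \right)} + \left(r{\left(117,-97 \right)} - 7959\right)\right) + w{\left(147 \right)} = \left(155 \left(1 + 2 \cdot 155\right) - 19308\right) + 2 \cdot 147^{2} = \left(155 \left(1 + 310\right) - 19308\right) + 2 \cdot 21609 = \left(155 \cdot 311 - 19308\right) + 43218 = \left(48205 - 19308\right) + 43218 = 28897 + 43218 = 72115$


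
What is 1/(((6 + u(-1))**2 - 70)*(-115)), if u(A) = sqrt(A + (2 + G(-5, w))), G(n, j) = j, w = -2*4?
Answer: I/(115*(12*sqrt(7) + 41*I)) ≈ 0.00013259 + 0.00010267*I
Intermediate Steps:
w = -8
u(A) = sqrt(-6 + A) (u(A) = sqrt(A + (2 - 8)) = sqrt(A - 6) = sqrt(-6 + A))
1/(((6 + u(-1))**2 - 70)*(-115)) = 1/(((6 + sqrt(-6 - 1))**2 - 70)*(-115)) = 1/(((6 + sqrt(-7))**2 - 70)*(-115)) = 1/(((6 + I*sqrt(7))**2 - 70)*(-115)) = 1/((-70 + (6 + I*sqrt(7))**2)*(-115)) = 1/(8050 - 115*(6 + I*sqrt(7))**2)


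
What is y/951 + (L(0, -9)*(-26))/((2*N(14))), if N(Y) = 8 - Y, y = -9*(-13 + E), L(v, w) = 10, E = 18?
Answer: 20560/951 ≈ 21.619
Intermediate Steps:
y = -45 (y = -9*(-13 + 18) = -9*5 = -45)
y/951 + (L(0, -9)*(-26))/((2*N(14))) = -45/951 + (10*(-26))/((2*(8 - 1*14))) = -45*1/951 - 260*1/(2*(8 - 14)) = -15/317 - 260/(2*(-6)) = -15/317 - 260/(-12) = -15/317 - 260*(-1/12) = -15/317 + 65/3 = 20560/951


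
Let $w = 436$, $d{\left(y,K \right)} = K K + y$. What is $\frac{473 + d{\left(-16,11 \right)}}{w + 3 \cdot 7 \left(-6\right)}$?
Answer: $\frac{289}{155} \approx 1.8645$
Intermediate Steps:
$d{\left(y,K \right)} = y + K^{2}$ ($d{\left(y,K \right)} = K^{2} + y = y + K^{2}$)
$\frac{473 + d{\left(-16,11 \right)}}{w + 3 \cdot 7 \left(-6\right)} = \frac{473 - \left(16 - 11^{2}\right)}{436 + 3 \cdot 7 \left(-6\right)} = \frac{473 + \left(-16 + 121\right)}{436 + 21 \left(-6\right)} = \frac{473 + 105}{436 - 126} = \frac{578}{310} = 578 \cdot \frac{1}{310} = \frac{289}{155}$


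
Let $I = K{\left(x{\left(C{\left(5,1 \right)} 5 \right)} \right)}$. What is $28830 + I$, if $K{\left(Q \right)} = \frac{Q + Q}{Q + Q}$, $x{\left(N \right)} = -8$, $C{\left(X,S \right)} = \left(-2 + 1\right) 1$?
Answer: $28831$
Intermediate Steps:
$C{\left(X,S \right)} = -1$ ($C{\left(X,S \right)} = \left(-1\right) 1 = -1$)
$K{\left(Q \right)} = 1$ ($K{\left(Q \right)} = \frac{2 Q}{2 Q} = 2 Q \frac{1}{2 Q} = 1$)
$I = 1$
$28830 + I = 28830 + 1 = 28831$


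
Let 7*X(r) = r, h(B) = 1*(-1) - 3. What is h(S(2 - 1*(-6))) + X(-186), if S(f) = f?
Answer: -214/7 ≈ -30.571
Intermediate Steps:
h(B) = -4 (h(B) = -1 - 3 = -4)
X(r) = r/7
h(S(2 - 1*(-6))) + X(-186) = -4 + (1/7)*(-186) = -4 - 186/7 = -214/7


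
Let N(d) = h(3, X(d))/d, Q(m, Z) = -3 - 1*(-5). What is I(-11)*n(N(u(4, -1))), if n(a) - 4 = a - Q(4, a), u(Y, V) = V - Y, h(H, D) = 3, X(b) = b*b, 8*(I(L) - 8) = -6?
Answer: 203/20 ≈ 10.150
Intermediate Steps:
I(L) = 29/4 (I(L) = 8 + (1/8)*(-6) = 8 - 3/4 = 29/4)
X(b) = b**2
Q(m, Z) = 2 (Q(m, Z) = -3 + 5 = 2)
N(d) = 3/d
n(a) = 2 + a (n(a) = 4 + (a - 1*2) = 4 + (a - 2) = 4 + (-2 + a) = 2 + a)
I(-11)*n(N(u(4, -1))) = 29*(2 + 3/(-1 - 1*4))/4 = 29*(2 + 3/(-1 - 4))/4 = 29*(2 + 3/(-5))/4 = 29*(2 + 3*(-1/5))/4 = 29*(2 - 3/5)/4 = (29/4)*(7/5) = 203/20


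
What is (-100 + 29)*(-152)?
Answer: 10792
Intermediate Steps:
(-100 + 29)*(-152) = -71*(-152) = 10792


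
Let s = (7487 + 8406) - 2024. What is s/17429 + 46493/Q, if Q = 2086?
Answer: 839257231/36356894 ≈ 23.084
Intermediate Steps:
s = 13869 (s = 15893 - 2024 = 13869)
s/17429 + 46493/Q = 13869/17429 + 46493/2086 = 839257231/36356894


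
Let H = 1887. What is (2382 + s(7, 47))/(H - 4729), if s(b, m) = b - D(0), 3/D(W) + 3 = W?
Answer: -1195/1421 ≈ -0.84096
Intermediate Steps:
D(W) = 3/(-3 + W)
s(b, m) = 1 + b (s(b, m) = b - 3/(-3 + 0) = b - 3/(-3) = b - 3*(-1)/3 = b - 1*(-1) = b + 1 = 1 + b)
(2382 + s(7, 47))/(H - 4729) = (2382 + (1 + 7))/(1887 - 4729) = (2382 + 8)/(-2842) = 2390*(-1/2842) = -1195/1421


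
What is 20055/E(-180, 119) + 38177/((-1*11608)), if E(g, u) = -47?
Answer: -234592759/545576 ≈ -429.99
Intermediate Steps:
20055/E(-180, 119) + 38177/((-1*11608)) = 20055/(-47) + 38177/((-1*11608)) = 20055*(-1/47) + 38177/(-11608) = -20055/47 + 38177*(-1/11608) = -20055/47 - 38177/11608 = -234592759/545576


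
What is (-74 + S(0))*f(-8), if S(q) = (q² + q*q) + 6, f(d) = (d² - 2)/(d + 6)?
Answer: 2108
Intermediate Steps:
f(d) = (-2 + d²)/(6 + d)
S(q) = 6 + 2*q² (S(q) = (q² + q²) + 6 = 2*q² + 6 = 6 + 2*q²)
(-74 + S(0))*f(-8) = (-74 + (6 + 2*0²))*((-2 + (-8)²)/(6 - 8)) = (-74 + (6 + 2*0))*((-2 + 64)/(-2)) = (-74 + (6 + 0))*(-½*62) = (-74 + 6)*(-31) = -68*(-31) = 2108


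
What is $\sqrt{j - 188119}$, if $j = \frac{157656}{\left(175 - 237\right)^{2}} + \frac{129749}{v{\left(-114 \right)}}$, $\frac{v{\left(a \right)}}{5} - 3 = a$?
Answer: $\frac{4 i \sqrt{3483909244470}}{17205} \approx 433.95 i$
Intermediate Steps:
$v{\left(a \right)} = 15 + 5 a$
$j = - \frac{102814019}{533355}$ ($j = \frac{157656}{\left(175 - 237\right)^{2}} + \frac{129749}{15 + 5 \left(-114\right)} = \frac{157656}{\left(-62\right)^{2}} + \frac{129749}{15 - 570} = \frac{157656}{3844} + \frac{129749}{-555} = 157656 \cdot \frac{1}{3844} + 129749 \left(- \frac{1}{555}\right) = \frac{39414}{961} - \frac{129749}{555} = - \frac{102814019}{533355} \approx -192.77$)
$\sqrt{j - 188119} = \sqrt{- \frac{102814019}{533355} - 188119} = \sqrt{- \frac{100437023264}{533355}} = \frac{4 i \sqrt{3483909244470}}{17205}$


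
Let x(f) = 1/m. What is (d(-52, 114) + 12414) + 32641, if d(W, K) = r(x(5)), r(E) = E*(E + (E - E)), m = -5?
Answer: 1126376/25 ≈ 45055.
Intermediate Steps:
x(f) = -⅕ (x(f) = 1/(-5) = -⅕)
r(E) = E² (r(E) = E*(E + 0) = E*E = E²)
d(W, K) = 1/25 (d(W, K) = (-⅕)² = 1/25)
(d(-52, 114) + 12414) + 32641 = (1/25 + 12414) + 32641 = 310351/25 + 32641 = 1126376/25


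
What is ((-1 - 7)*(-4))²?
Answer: 1024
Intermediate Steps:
((-1 - 7)*(-4))² = (-8*(-4))² = 32² = 1024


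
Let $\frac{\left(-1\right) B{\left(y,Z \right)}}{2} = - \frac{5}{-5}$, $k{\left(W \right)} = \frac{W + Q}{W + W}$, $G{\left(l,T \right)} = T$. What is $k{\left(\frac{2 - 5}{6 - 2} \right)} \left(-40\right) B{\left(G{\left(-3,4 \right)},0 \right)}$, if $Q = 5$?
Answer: $- \frac{680}{3} \approx -226.67$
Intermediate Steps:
$k{\left(W \right)} = \frac{5 + W}{2 W}$ ($k{\left(W \right)} = \frac{W + 5}{W + W} = \frac{5 + W}{2 W}$)
$B{\left(y,Z \right)} = -2$ ($B{\left(y,Z \right)} = - 2 \left(- \frac{5}{-5}\right) = - 2 \left(\left(-5\right) \left(- \frac{1}{5}\right)\right) = \left(-2\right) 1 = -2$)
$k{\left(\frac{2 - 5}{6 - 2} \right)} \left(-40\right) B{\left(G{\left(-3,4 \right)},0 \right)} = \frac{5 + \frac{2 - 5}{6 - 2}}{2 \frac{2 - 5}{6 - 2}} \left(-40\right) \left(-2\right) = \frac{5 - \frac{3}{4}}{2 \left(- \frac{3}{4}\right)} \left(-40\right) \left(-2\right) = \frac{1}{2} \left(- \frac{4}{3}\right) \frac{17}{4} \left(-40\right) \left(-2\right) = \left(- \frac{17}{6}\right) \left(-40\right) \left(-2\right) = \frac{340}{3} \left(-2\right) = - \frac{680}{3}$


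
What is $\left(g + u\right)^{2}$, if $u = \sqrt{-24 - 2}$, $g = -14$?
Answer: $\left(14 - i \sqrt{26}\right)^{2} \approx 170.0 - 142.77 i$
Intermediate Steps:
$u = i \sqrt{26}$ ($u = \sqrt{-26} = i \sqrt{26} \approx 5.099 i$)
$\left(g + u\right)^{2} = \left(-14 + i \sqrt{26}\right)^{2}$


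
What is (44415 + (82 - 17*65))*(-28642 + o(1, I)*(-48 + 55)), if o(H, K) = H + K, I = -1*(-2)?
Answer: -1241922432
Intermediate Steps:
I = 2
(44415 + (82 - 17*65))*(-28642 + o(1, I)*(-48 + 55)) = (44415 + (82 - 17*65))*(-28642 + (1 + 2)*(-48 + 55)) = (44415 + (82 - 1105))*(-28642 + 3*7) = (44415 - 1023)*(-28642 + 21) = 43392*(-28621) = -1241922432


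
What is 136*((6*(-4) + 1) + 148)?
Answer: 17000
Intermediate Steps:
136*((6*(-4) + 1) + 148) = 136*((-24 + 1) + 148) = 136*(-23 + 148) = 136*125 = 17000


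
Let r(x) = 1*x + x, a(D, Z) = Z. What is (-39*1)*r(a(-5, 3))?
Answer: -234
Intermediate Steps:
r(x) = 2*x (r(x) = x + x = 2*x)
(-39*1)*r(a(-5, 3)) = (-39*1)*(2*3) = -39*6 = -234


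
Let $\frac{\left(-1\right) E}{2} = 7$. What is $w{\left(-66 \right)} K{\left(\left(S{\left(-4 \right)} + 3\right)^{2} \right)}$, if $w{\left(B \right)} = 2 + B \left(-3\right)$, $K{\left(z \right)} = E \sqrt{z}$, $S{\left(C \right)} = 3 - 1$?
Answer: $-14000$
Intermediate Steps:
$E = -14$ ($E = \left(-2\right) 7 = -14$)
$S{\left(C \right)} = 2$ ($S{\left(C \right)} = 3 - 1 = 2$)
$K{\left(z \right)} = - 14 \sqrt{z}$
$w{\left(B \right)} = 2 - 3 B$
$w{\left(-66 \right)} K{\left(\left(S{\left(-4 \right)} + 3\right)^{2} \right)} = \left(2 - -198\right) \left(- 14 \sqrt{\left(2 + 3\right)^{2}}\right) = \left(2 + 198\right) \left(- 14 \sqrt{5^{2}}\right) = 200 \left(- 14 \sqrt{25}\right) = 200 \left(\left(-14\right) 5\right) = 200 \left(-70\right) = -14000$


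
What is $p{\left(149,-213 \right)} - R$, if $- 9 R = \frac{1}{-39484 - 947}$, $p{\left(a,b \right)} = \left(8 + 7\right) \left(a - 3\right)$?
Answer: $\frac{796895009}{363879} \approx 2190.0$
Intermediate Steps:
$p{\left(a,b \right)} = -45 + 15 a$ ($p{\left(a,b \right)} = 15 \left(-3 + a\right) = -45 + 15 a$)
$R = \frac{1}{363879}$ ($R = - \frac{1}{9 \left(-39484 - 947\right)} = - \frac{1}{9 \left(-40431\right)} = \left(- \frac{1}{9}\right) \left(- \frac{1}{40431}\right) = \frac{1}{363879} \approx 2.7482 \cdot 10^{-6}$)
$p{\left(149,-213 \right)} - R = \left(-45 + 15 \cdot 149\right) - \frac{1}{363879} = \left(-45 + 2235\right) - \frac{1}{363879} = 2190 - \frac{1}{363879} = \frac{796895009}{363879}$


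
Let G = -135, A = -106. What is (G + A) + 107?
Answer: -134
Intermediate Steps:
(G + A) + 107 = (-135 - 106) + 107 = -241 + 107 = -134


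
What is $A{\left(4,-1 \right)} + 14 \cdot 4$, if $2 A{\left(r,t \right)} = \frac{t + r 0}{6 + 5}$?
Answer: $\frac{1231}{22} \approx 55.955$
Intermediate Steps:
$A{\left(r,t \right)} = \frac{t}{22}$ ($A{\left(r,t \right)} = \frac{\left(t + r 0\right) \frac{1}{6 + 5}}{2} = \frac{\left(t + 0\right) \frac{1}{11}}{2} = \frac{t \frac{1}{11}}{2} = \frac{\frac{1}{11} t}{2} = \frac{t}{22}$)
$A{\left(4,-1 \right)} + 14 \cdot 4 = \frac{1}{22} \left(-1\right) + 14 \cdot 4 = - \frac{1}{22} + 56 = \frac{1231}{22}$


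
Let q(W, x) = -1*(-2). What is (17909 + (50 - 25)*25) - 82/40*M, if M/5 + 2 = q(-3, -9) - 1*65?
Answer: 76801/4 ≈ 19200.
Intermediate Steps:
q(W, x) = 2
M = -325 (M = -10 + 5*(2 - 1*65) = -10 + 5*(2 - 65) = -10 + 5*(-63) = -10 - 315 = -325)
(17909 + (50 - 25)*25) - 82/40*M = (17909 + (50 - 25)*25) - 82/40*(-325) = (17909 + 25*25) - 82*(1/40)*(-325) = (17909 + 625) - 41*(-325)/20 = 18534 - 1*(-2665/4) = 18534 + 2665/4 = 76801/4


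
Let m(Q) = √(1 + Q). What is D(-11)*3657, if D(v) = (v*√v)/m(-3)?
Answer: -40227*√22/2 ≈ -94341.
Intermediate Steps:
D(v) = -I*√2*v^(3/2)/2 (D(v) = (v*√v)/(√(1 - 3)) = v^(3/2)/(√(-2)) = v^(3/2)/((I*√2)) = v^(3/2)*(-I*√2/2) = -I*√2*v^(3/2)/2)
D(-11)*3657 = -I*√2*(-11)^(3/2)/2*3657 = -I*√2*(-11*I*√11)/2*3657 = -11*√22/2*3657 = -40227*√22/2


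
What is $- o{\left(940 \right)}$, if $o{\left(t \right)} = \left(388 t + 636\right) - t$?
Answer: $-364416$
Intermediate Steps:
$o{\left(t \right)} = 636 + 387 t$ ($o{\left(t \right)} = \left(636 + 388 t\right) - t = 636 + 387 t$)
$- o{\left(940 \right)} = - (636 + 387 \cdot 940) = - (636 + 363780) = \left(-1\right) 364416 = -364416$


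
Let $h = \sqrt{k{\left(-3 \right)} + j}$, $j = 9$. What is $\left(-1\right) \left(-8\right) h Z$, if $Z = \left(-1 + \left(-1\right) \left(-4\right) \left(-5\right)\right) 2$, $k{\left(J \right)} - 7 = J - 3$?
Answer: $- 336 \sqrt{10} \approx -1062.5$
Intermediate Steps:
$k{\left(J \right)} = 4 + J$ ($k{\left(J \right)} = 7 + \left(J - 3\right) = 7 + \left(-3 + J\right) = 4 + J$)
$h = \sqrt{10}$ ($h = \sqrt{\left(4 - 3\right) + 9} = \sqrt{1 + 9} = \sqrt{10} \approx 3.1623$)
$Z = -42$ ($Z = \left(-1 + 4 \left(-5\right)\right) 2 = \left(-1 - 20\right) 2 = \left(-21\right) 2 = -42$)
$\left(-1\right) \left(-8\right) h Z = \left(-1\right) \left(-8\right) \sqrt{10} \left(-42\right) = 8 \sqrt{10} \left(-42\right) = - 336 \sqrt{10}$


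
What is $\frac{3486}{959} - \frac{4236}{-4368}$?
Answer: $\frac{229633}{49868} \approx 4.6048$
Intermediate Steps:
$\frac{3486}{959} - \frac{4236}{-4368} = 3486 \cdot \frac{1}{959} - - \frac{353}{364} = \frac{498}{137} + \frac{353}{364} = \frac{229633}{49868}$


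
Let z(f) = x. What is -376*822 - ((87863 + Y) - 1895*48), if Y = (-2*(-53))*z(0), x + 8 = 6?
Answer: -305763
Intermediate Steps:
x = -2 (x = -8 + 6 = -2)
z(f) = -2
Y = -212 (Y = -2*(-53)*(-2) = 106*(-2) = -212)
-376*822 - ((87863 + Y) - 1895*48) = -376*822 - ((87863 - 212) - 1895*48) = -309072 - (87651 - 90960) = -309072 - 1*(-3309) = -309072 + 3309 = -305763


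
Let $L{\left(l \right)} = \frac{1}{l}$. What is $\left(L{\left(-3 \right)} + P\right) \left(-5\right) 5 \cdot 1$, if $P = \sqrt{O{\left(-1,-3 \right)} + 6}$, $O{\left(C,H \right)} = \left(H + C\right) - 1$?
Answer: $- \frac{50}{3} \approx -16.667$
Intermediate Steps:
$O{\left(C,H \right)} = -1 + C + H$ ($O{\left(C,H \right)} = \left(C + H\right) - 1 = -1 + C + H$)
$P = 1$ ($P = \sqrt{\left(-1 - 1 - 3\right) + 6} = \sqrt{-5 + 6} = \sqrt{1} = 1$)
$\left(L{\left(-3 \right)} + P\right) \left(-5\right) 5 \cdot 1 = \left(\frac{1}{-3} + 1\right) \left(-5\right) 5 \cdot 1 = \left(- \frac{1}{3} + 1\right) \left(\left(-25\right) 1\right) = \frac{2}{3} \left(-25\right) = - \frac{50}{3}$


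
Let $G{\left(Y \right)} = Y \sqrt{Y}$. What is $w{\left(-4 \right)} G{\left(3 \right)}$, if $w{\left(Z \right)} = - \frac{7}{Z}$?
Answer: $\frac{21 \sqrt{3}}{4} \approx 9.0933$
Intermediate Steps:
$G{\left(Y \right)} = Y^{\frac{3}{2}}$
$w{\left(-4 \right)} G{\left(3 \right)} = - \frac{7}{-4} \cdot 3^{\frac{3}{2}} = \left(-7\right) \left(- \frac{1}{4}\right) 3 \sqrt{3} = \frac{7 \cdot 3 \sqrt{3}}{4} = \frac{21 \sqrt{3}}{4}$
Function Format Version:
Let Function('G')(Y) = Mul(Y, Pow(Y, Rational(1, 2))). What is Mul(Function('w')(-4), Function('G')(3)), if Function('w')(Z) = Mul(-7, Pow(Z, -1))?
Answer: Mul(Rational(21, 4), Pow(3, Rational(1, 2))) ≈ 9.0933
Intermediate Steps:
Function('G')(Y) = Pow(Y, Rational(3, 2))
Mul(Function('w')(-4), Function('G')(3)) = Mul(Mul(-7, Pow(-4, -1)), Pow(3, Rational(3, 2))) = Mul(Mul(-7, Rational(-1, 4)), Mul(3, Pow(3, Rational(1, 2)))) = Mul(Rational(7, 4), Mul(3, Pow(3, Rational(1, 2)))) = Mul(Rational(21, 4), Pow(3, Rational(1, 2)))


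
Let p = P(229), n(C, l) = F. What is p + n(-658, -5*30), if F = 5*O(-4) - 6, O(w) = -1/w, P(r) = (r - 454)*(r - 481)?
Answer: 226781/4 ≈ 56695.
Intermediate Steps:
P(r) = (-481 + r)*(-454 + r) (P(r) = (-454 + r)*(-481 + r) = (-481 + r)*(-454 + r))
F = -19/4 (F = 5*(-1/(-4)) - 6 = 5*(-1*(-¼)) - 6 = 5*(¼) - 6 = 5/4 - 6 = -19/4 ≈ -4.7500)
n(C, l) = -19/4
p = 56700 (p = 218374 + 229² - 935*229 = 218374 + 52441 - 214115 = 56700)
p + n(-658, -5*30) = 56700 - 19/4 = 226781/4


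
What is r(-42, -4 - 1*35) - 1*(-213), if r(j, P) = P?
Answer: 174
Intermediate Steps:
r(-42, -4 - 1*35) - 1*(-213) = (-4 - 1*35) - 1*(-213) = (-4 - 35) + 213 = -39 + 213 = 174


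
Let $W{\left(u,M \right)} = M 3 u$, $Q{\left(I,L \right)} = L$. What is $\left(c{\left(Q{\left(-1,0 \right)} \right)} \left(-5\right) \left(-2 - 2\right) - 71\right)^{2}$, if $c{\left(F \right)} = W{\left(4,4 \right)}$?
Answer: $790321$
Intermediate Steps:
$W{\left(u,M \right)} = 3 M u$
$c{\left(F \right)} = 48$ ($c{\left(F \right)} = 3 \cdot 4 \cdot 4 = 48$)
$\left(c{\left(Q{\left(-1,0 \right)} \right)} \left(-5\right) \left(-2 - 2\right) - 71\right)^{2} = \left(48 \left(-5\right) \left(-2 - 2\right) - 71\right)^{2} = \left(- 240 \left(-2 - 2\right) - 71\right)^{2} = \left(\left(-240\right) \left(-4\right) - 71\right)^{2} = \left(960 - 71\right)^{2} = 889^{2} = 790321$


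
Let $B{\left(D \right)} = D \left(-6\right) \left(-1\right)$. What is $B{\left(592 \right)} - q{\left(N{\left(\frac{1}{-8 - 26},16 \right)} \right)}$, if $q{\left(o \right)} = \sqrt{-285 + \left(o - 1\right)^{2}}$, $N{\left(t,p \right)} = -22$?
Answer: $3552 - 2 \sqrt{61} \approx 3536.4$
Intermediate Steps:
$B{\left(D \right)} = 6 D$ ($B{\left(D \right)} = - 6 D \left(-1\right) = 6 D$)
$q{\left(o \right)} = \sqrt{-285 + \left(-1 + o\right)^{2}}$
$B{\left(592 \right)} - q{\left(N{\left(\frac{1}{-8 - 26},16 \right)} \right)} = 6 \cdot 592 - \sqrt{-285 + \left(-1 - 22\right)^{2}} = 3552 - \sqrt{-285 + \left(-23\right)^{2}} = 3552 - \sqrt{-285 + 529} = 3552 - \sqrt{244} = 3552 - 2 \sqrt{61}$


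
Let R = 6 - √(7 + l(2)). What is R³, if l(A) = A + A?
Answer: (6 - √11)³ ≈ 19.322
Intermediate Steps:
l(A) = 2*A
R = 6 - √11 (R = 6 - √(7 + 2*2) = 6 - √(7 + 4) = 6 - √11 ≈ 2.6834)
R³ = (6 - √11)³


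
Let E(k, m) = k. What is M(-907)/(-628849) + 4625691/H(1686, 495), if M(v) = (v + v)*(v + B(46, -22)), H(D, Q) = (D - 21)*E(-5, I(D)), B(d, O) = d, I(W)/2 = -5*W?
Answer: -973954531403/1745055975 ≈ -558.12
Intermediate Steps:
I(W) = -10*W (I(W) = 2*(-5*W) = -10*W)
H(D, Q) = 105 - 5*D (H(D, Q) = (D - 21)*(-5) = (-21 + D)*(-5) = 105 - 5*D)
M(v) = 2*v*(46 + v) (M(v) = (v + v)*(v + 46) = (2*v)*(46 + v) = 2*v*(46 + v))
M(-907)/(-628849) + 4625691/H(1686, 495) = (2*(-907)*(46 - 907))/(-628849) + 4625691/(105 - 5*1686) = (2*(-907)*(-861))*(-1/628849) + 4625691/(105 - 8430) = 1561854*(-1/628849) + 4625691/(-8325) = -1561854/628849 + 4625691*(-1/8325) = -1561854/628849 - 1541897/2775 = -973954531403/1745055975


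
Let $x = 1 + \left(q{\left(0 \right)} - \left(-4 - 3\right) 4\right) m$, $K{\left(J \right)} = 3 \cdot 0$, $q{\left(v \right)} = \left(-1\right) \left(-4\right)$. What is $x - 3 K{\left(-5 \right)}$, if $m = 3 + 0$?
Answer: $97$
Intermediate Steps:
$m = 3$
$q{\left(v \right)} = 4$
$K{\left(J \right)} = 0$
$x = 97$ ($x = 1 + \left(4 - \left(-4 - 3\right) 4\right) 3 = 1 + \left(4 - \left(-7\right) 4\right) 3 = 1 + \left(4 - -28\right) 3 = 1 + \left(4 + 28\right) 3 = 1 + 32 \cdot 3 = 1 + 96 = 97$)
$x - 3 K{\left(-5 \right)} = 97 - 0 = 97 + 0 = 97$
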